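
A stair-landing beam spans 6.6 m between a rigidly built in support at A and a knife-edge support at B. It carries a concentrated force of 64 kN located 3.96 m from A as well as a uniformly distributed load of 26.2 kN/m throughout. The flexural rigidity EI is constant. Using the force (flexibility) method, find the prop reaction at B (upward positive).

R_B = 92.49 kN

Choose R_B as the redundant. The primary structure is the cantilever fixed at A.
Primary-structure tip deflection at B by superposition:
  point load 64 at a = 3.96: Pa²(3L − a)/(6EI) = 2650/EI
  UDL 26.2: wL⁴/(8EI) = 6214/EI
  δ_0 = 8864/EI
Flexibility coefficient — unit upward force at B: δ_{BB} = L³/(3EI) = 95.83/EI.
The prop prevents deflection at B: R_B = δ_0/δ_{BB} = 8864/95.83 = 92.49 kN.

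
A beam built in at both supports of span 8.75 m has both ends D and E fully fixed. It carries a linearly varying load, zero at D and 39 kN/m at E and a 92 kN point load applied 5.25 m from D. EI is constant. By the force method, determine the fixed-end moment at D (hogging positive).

M_D = 176.8 kN·m

Take the two fixed-end moments M_D, M_E as redundants; the released structure is the simple span DE.
Simple-span end rotations at D and E under the given loads:
  at D: triangular load, peak 39: 7w₀L³/(360EI) = 508/EI
  at E: triangular load, peak 39: w₀L³/(45EI) = 580.6/EI
  at D: point load 92 at a = 5.25: Pab(L + b)/(6LEI) = 394.4/EI
  at E: point load 92 at a = 5.25: Pab(L + a)/(6LEI) = 450.8/EI
  θ_D0 = 902.5/EI,  θ_E0 = 1031/EI
Flexibility coefficients: a unit moment at one end gives L/(3EI) there and L/(6EI) at the far end, so f₁₁ = f₂₂ = 2.917/EI and f₁₂ = f₂₁ = 1.458/EI.
Compatibility — zero rotation at each built-in end:
  2.917 M_D + 1.458 M_E = 902.5
  1.458 M_D + 2.917 M_E = 1031
Solving the pair gives M_D = 176.8 kN·m and M_E = 265.2 kN·m (hogging).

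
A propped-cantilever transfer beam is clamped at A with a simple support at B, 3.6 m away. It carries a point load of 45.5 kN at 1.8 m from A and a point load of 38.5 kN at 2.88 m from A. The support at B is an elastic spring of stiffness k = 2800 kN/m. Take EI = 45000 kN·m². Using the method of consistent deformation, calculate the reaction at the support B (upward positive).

R_B = 20.32 kN

Remove the prop at B; the released (primary) structure is a cantilever built in at A.
Downward deflection at the released point B due to the loads:
  point load 45.5 at a = 1.8: Pa²(3L − a)/(6EI) = 221.1/EI
  point load 38.5 at a = 2.88: Pa²(3L − a)/(6EI) = 421.5/EI
  δ_0 = 642.7/EI
Flexibility coefficient — unit upward force at B: δ_{BB} = L³/(3EI) = 15.55/EI.
With EI = 45000 kN·m²: δ_0 = 0.014281 m and δ_{BB} = 0.000346 m/kN.
Compatibility — the spring shortens by R_B/k under the reaction it provides: δ_0 − R_B·δ_{BB} = R_B/k. With 1/k = 0.000357 m/kN, R_B = δ_0 / (δ_{BB} + 1/k) = 0.014281 / (0.000346 + 0.000357) = 20.32 kN.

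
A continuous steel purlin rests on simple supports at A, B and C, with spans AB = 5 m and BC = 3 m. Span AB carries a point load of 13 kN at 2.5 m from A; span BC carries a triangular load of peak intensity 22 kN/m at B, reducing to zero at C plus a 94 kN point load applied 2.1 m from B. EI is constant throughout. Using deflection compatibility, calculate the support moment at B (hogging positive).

M_B = 27 kN·m

Insert a hinge at B; M_B is the redundant, and each span becomes simply supported.
Rotations at B on the released spans (each span's end-slope, ×1/EI):
  span AB: point load 13 at a = 2.5: Pab(L + a)/(6LEI) = 20.31/EI
  span BC: triangular load, peak 22: w₀L³/(45EI) = 13.2/EI
  span BC: point load 94 at a = 2.1: Pab(L + b)/(6LEI) = 38.49/EI
  relative rotation θ_0 = (20.31 + 51.69)/EI = 72.01/EI
A unit hogging moment at B produces rotation L₁/(3EI) + L₂/(3EI) = 2.667/EI.
Compatibility: M_B·(L₁+L₂)/(3EI) = θ_0, giving M_B = 27 kN·m (hogging).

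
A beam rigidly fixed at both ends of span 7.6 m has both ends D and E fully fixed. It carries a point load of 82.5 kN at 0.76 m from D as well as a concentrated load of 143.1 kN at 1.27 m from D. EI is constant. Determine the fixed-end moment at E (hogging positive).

Take the two fixed-end moments M_D, M_E as redundants; the released structure is the simple span DE.
End rotations of the released simple span under the applied load (×1/EI):
  at D: point load 82.5 at a = 0.76: Pab(L + b)/(6LEI) = 135.8/EI
  at E: point load 82.5 at a = 0.76: Pab(L + a)/(6LEI) = 78.63/EI
  at D: point load 143.1 at a = 1.27: Pab(L + b)/(6LEI) = 351.4/EI
  at E: point load 143.1 at a = 1.27: Pab(L + a)/(6LEI) = 223.8/EI
  θ_D0 = 487.2/EI,  θ_E0 = 302.4/EI
Flexibility coefficients: a unit moment at one end gives L/(3EI) there and L/(6EI) at the far end, so f₁₁ = f₂₂ = 2.533/EI and f₁₂ = f₂₁ = 1.267/EI.
Compatibility — zero rotation at each built-in end:
  2.533 M_D + 1.267 M_E = 487.2
  1.267 M_D + 2.533 M_E = 302.4
Solving the pair gives M_D = 176.9 kN·m and M_E = 30.94 kN·m (hogging).

M_E = 30.94 kN·m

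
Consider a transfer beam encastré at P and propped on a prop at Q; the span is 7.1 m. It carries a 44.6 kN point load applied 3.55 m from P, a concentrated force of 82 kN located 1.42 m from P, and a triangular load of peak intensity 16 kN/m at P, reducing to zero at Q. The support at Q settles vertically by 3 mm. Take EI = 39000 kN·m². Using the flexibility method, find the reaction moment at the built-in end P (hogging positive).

Remove the prop at Q; the released (primary) structure is a cantilever built in at P.
Free-end deflection of the primary structure under the applied loading (downward +):
  point load 44.6 at a = 3.55: Pa²(3L − a)/(6EI) = 1663/EI
  point load 82 at a = 1.42: Pa²(3L − a)/(6EI) = 547.8/EI
  triangular load, peak 16 at the fixed end: w₀L⁴/(30EI) = 1355/EI
  δ_0 = 3566/EI
Flexibility coefficient — unit upward force at Q: δ_{QQ} = L³/(3EI) = 119.3/EI.
With EI = 39000 kN·m²: δ_0 = 0.091434 m and δ_{QQ} = 0.003059 m/kN.
Compatibility — the beam at Q must follow the support down by 0.003 m: δ_0 − R_Q·δ_{QQ} = 0.003, so R_Q = (0.091434 − 0.003)/0.003059 = 28.91 kN.
Moment equilibrium about P: M_P = Σ(load moments about P) − R_Q·L = 409.2 − 28.91×7.1 = 203.9 kN·m.

M_P = 203.9 kN·m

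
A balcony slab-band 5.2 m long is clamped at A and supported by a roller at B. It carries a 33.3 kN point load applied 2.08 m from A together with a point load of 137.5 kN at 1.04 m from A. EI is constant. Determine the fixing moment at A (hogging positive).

Choose R_B as the redundant. The primary structure is the cantilever fixed at A.
Primary-structure tip deflection at B by superposition:
  point load 33.3 at a = 2.08: Pa²(3L − a)/(6EI) = 324.6/EI
  point load 137.5 at a = 1.04: Pa²(3L − a)/(6EI) = 360.9/EI
  δ_0 = 685.5/EI
Flexibility coefficient — unit upward force at B: δ_{BB} = L³/(3EI) = 46.87/EI.
Compatibility at B: δ_0 − R_B·δ_{BB} = 0, so R_B = 685.5/46.87 = 14.63 kN.
Moment equilibrium about A: M_A = Σ(load moments about A) − R_B·L = 212.3 − 14.63×5.2 = 136.2 kN·m.

M_A = 136.2 kN·m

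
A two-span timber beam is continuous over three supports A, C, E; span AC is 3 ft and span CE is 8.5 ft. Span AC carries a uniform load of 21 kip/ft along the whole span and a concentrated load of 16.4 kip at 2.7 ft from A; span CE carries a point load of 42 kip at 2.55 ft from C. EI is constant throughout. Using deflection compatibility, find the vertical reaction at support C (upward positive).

R_C = 100.2 kip

Take M_C as the redundant. Released structure: two simple spans AC and CE with a hinge at C.
Discontinuity in slope at C on the released structure — sum the simple-span end rotations:
  span AC: UDL 21: wL³/(24EI) = 23.62/EI
  span AC: point load 16.4 at a = 2.7: Pab(L + a)/(6LEI) = 4.207/EI
  span CE: point load 42 at a = 2.55: Pab(L + b)/(6LEI) = 180.6/EI
  relative rotation θ_0 = (27.83 + 180.6)/EI = 208.4/EI
A unit hogging moment at C produces rotation L₁/(3EI) + L₂/(3EI) = 3.833/EI.
Slope continuity at C: θ_0 = M_C·3.833/EI, so M_C = 208.4/3.833 = 54.36 kip·ft (hogging).
Span AC, ΣM about A with M_C applied at C: R_C^{AC}·3 = 138.8 + 54.36, so R_C^{AC} = 64.38 kip and R_A = 79.4 − 64.38 = 15.02 kip.
Span CE, ΣM about E: R_C^{CE}·8.5 = 249.9 + 54.36, so R_C^{CE} = 35.8 kip and R_E = 42 − 35.8 = 6.205 kip.
R_C = 64.38 + 35.8 = 100.2 kip.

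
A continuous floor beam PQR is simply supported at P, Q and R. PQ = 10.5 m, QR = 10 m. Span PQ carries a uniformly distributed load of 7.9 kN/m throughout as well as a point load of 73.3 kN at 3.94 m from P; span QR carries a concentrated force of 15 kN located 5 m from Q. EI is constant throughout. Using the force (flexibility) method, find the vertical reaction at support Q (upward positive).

R_Q = 102.5 kN

Take M_Q as the redundant. Released structure: two simple spans PQ and QR with a hinge at Q.
Rotations at Q on the released spans (each span's end-slope, ×1/EI):
  span PQ: UDL 7.9: wL³/(24EI) = 381.1/EI
  span PQ: point load 73.3 at a = 3.94: Pab(L + a)/(6LEI) = 434.2/EI
  span QR: point load 15 at a = 5: Pab(L + b)/(6LEI) = 93.75/EI
  relative rotation θ_0 = (815.3 + 93.75)/EI = 909/EI
A unit hogging moment at Q produces rotation L₁/(3EI) + L₂/(3EI) = 6.833/EI.
Slope continuity at Q: θ_0 = M_Q·6.833/EI, so M_Q = 909/6.833 = 133 kN·m (hogging).
Span PQ, ΣM about P with M_Q applied at Q: R_Q^{PQ}·10.5 = 724.3 + 133, so R_Q^{PQ} = 81.65 kN and R_P = 156.2 − 81.65 = 74.6 kN.
Span QR, ΣM about R: R_Q^{QR}·10 = 75 + 133, so R_Q^{QR} = 20.8 kN and R_R = 15 − 20.8 = -5.803 kN.
R_Q = 81.65 + 20.8 = 102.5 kN.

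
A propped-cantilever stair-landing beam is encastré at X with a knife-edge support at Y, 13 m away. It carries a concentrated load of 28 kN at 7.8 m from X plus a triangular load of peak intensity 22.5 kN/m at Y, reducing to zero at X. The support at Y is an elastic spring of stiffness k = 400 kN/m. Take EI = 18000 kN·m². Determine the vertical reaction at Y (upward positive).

Release the roller at Y. Primary structure: cantilever fixed at X.
Deflection at Y on the released cantilever, summing each load's contribution:
  point load 28 at a = 7.8: Pa²(3L − a)/(6EI) = 8858/EI
  triangular load, peak 22.5 at the free end: 11w₀L⁴/(120EI) = 58907/EI
  δ_0 = 67765/EI
Tip deflection under a unit load at Y: L³/(3EI) = 732.3/EI.
With EI = 18000 kN·m²: δ_0 = 3.7647 m and δ_{YY} = 0.040685 m/kN.
Compatibility — the spring shortens by R_Y/k under the reaction it provides: δ_0 − R_Y·δ_{YY} = R_Y/k. With 1/k = 0.0025 m/kN, R_Y = δ_0 / (δ_{YY} + 1/k) = 3.7647 / (0.040685 + 0.0025) = 87.18 kN.

R_Y = 87.18 kN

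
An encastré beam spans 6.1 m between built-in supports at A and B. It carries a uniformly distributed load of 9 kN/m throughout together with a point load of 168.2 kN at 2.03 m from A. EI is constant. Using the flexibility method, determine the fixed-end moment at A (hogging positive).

M_A = 179.9 kN·m

Release both end moments; the primary structure is a simply-supported span AB with redundants M_A and M_B.
End rotations of the released simple span under the applied load (×1/EI):
  at A: UDL 9: wL³/(24EI) = 85.12/EI
  at B: UDL 9: wL³/(24EI) = 85.12/EI
  at A: point load 168.2 at a = 2.03: Pab(L + b)/(6LEI) = 386.2/EI
  at B: point load 168.2 at a = 2.03: Pab(L + a)/(6LEI) = 308.7/EI
  θ_A0 = 471.3/EI,  θ_B0 = 393.8/EI
Flexibility coefficients: a unit moment at one end gives L/(3EI) there and L/(6EI) at the far end, so f₁₁ = f₂₂ = 2.033/EI and f₁₂ = f₂₁ = 1.017/EI.
Compatibility — zero rotation at each built-in end:
  2.033 M_A + 1.017 M_B = 471.3
  1.017 M_A + 2.033 M_B = 393.8
Solving the pair gives M_A = 179.9 kN·m and M_B = 103.7 kN·m (hogging).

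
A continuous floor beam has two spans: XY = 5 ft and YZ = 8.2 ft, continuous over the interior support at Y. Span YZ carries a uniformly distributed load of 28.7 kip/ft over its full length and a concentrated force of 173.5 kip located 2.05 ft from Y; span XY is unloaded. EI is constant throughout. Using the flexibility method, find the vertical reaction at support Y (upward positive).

R_Y = 342.7 kip

Release continuity at Y by inserting a hinge; the redundant is the internal moment M_Y. The primary structure is two simply-supported spans XY and YZ.
End slopes at the hinge Y, treating each span as simply supported:
  span YZ: UDL 28.7: wL³/(24EI) = 659.3/EI
  span YZ: point load 173.5 at a = 2.05: Pab(L + b)/(6LEI) = 638/EI
  relative rotation θ_0 = (0 + 1297)/EI = 1297/EI
A unit hogging moment at Y produces rotation L₁/(3EI) + L₂/(3EI) = 4.4/EI.
Slope continuity at Y: θ_0 = M_Y·4.4/EI, so M_Y = 1297/4.4 = 294.8 kip·ft (hogging).
Span XY, ΣM about X with M_Y applied at Y: R_Y^{XY}·5 = 0 + 294.8, so R_Y^{XY} = 58.97 kip and R_X = 0 − 58.97 = -58.97 kip.
Span YZ, ΣM about Z: R_Y^{YZ}·8.2 = 2032 + 294.8, so R_Y^{YZ} = 283.8 kip and R_Z = 408.8 − 283.8 = 125.1 kip.
R_Y = 58.97 + 283.8 = 342.7 kip.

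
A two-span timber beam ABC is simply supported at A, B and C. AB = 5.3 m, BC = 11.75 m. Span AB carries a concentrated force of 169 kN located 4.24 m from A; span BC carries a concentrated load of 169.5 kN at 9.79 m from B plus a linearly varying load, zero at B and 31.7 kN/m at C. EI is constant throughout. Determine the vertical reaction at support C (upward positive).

R_C = 237.5 kN

Take M_B as the redundant. Released structure: two simple spans AB and BC with a hinge at B.
Discontinuity in slope at B on the released structure — sum the simple-span end rotations:
  span AB: point load 169 at a = 4.24: Pab(L + a)/(6LEI) = 227.9/EI
  span BC: point load 169.5 at a = 9.79: Pab(L + b)/(6LEI) = 632.5/EI
  span BC: triangular load, peak 31.7: 7w₀L³/(360EI) = 999.9/EI
  relative rotation θ_0 = (227.9 + 1632)/EI = 1860/EI
A unit hogging moment at B produces rotation L₁/(3EI) + L₂/(3EI) = 5.683/EI.
Slope continuity at B: θ_0 = M_B·5.683/EI, so M_B = 1860/5.683 = 327.3 kN·m (hogging).
Span BC, ΣM about C: R_B^{BC}·11.75 = 1062 + 327.3, so R_B^{BC} = 118.2 kN and R_C = 355.7 − 118.2 = 237.5 kN.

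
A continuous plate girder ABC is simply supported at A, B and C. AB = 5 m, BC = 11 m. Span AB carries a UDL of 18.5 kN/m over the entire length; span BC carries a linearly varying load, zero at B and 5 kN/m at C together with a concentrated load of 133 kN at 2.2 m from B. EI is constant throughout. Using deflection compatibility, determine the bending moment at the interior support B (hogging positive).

Insert a hinge at B; M_B is the redundant, and each span becomes simply supported.
Rotations at B on the released spans (each span's end-slope, ×1/EI):
  span AB: UDL 18.5: wL³/(24EI) = 96.35/EI
  span BC: triangular load, peak 5: 7w₀L³/(360EI) = 129.4/EI
  span BC: point load 133 at a = 2.2: Pab(L + b)/(6LEI) = 772.5/EI
  relative rotation θ_0 = (96.35 + 901.9)/EI = 998.2/EI
A unit hogging moment at B produces rotation L₁/(3EI) + L₂/(3EI) = 5.333/EI.
Slope continuity at B: θ_0 = M_B·5.333/EI, so M_B = 998.2/5.333 = 187.2 kN·m (hogging).

M_B = 187.2 kN·m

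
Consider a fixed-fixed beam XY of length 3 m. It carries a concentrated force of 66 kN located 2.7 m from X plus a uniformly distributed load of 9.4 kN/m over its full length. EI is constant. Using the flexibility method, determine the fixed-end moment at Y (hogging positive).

M_Y = 23.09 kN·m

Release both end moments; the primary structure is a simply-supported span XY with redundants M_X and M_Y.
End rotations of the released simple span under the applied load (×1/EI):
  at X: point load 66 at a = 2.7: Pab(L + b)/(6LEI) = 9.801/EI
  at Y: point load 66 at a = 2.7: Pab(L + a)/(6LEI) = 16.93/EI
  at X: UDL 9.4: wL³/(24EI) = 10.57/EI
  at Y: UDL 9.4: wL³/(24EI) = 10.57/EI
  θ_X0 = 20.38/EI,  θ_Y0 = 27.5/EI
Flexibility coefficients: a unit moment at one end gives L/(3EI) there and L/(6EI) at the far end, so f₁₁ = f₂₂ = 1/EI and f₁₂ = f₂₁ = 0.5/EI.
Compatibility — zero rotation at each built-in end:
  1 M_X + 0.5 M_Y = 20.38
  0.5 M_X + 1 M_Y = 27.5
Solving the pair gives M_X = 8.832 kN·m and M_Y = 23.09 kN·m (hogging).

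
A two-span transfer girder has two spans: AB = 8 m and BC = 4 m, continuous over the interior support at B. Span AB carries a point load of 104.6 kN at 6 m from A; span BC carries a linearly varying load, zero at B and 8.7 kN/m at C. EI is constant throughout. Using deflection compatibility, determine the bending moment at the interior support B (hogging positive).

Release continuity at B by inserting a hinge; the redundant is the internal moment M_B. The primary structure is two simply-supported spans AB and BC.
End slopes at the hinge B, treating each span as simply supported:
  span AB: point load 104.6 at a = 6: Pab(L + a)/(6LEI) = 366.1/EI
  span BC: triangular load, peak 8.7: 7w₀L³/(360EI) = 10.83/EI
  relative rotation θ_0 = (366.1 + 10.83)/EI = 376.9/EI
A unit hogging moment at B produces rotation L₁/(3EI) + L₂/(3EI) = 4/EI.
Compatibility: M_B·(L₁+L₂)/(3EI) = θ_0, giving M_B = 94.23 kN·m (hogging).

M_B = 94.23 kN·m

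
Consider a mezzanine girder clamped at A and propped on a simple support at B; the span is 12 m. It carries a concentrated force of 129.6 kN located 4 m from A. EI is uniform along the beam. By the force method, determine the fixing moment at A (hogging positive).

Choose R_B as the redundant. The primary structure is the cantilever fixed at A.
Primary-structure tip deflection at B by superposition:
  point load 129.6 at a = 4: Pa²(3L − a)/(6EI) = 11059/EI
Tip deflection under a unit load at B: L³/(3EI) = 576/EI.
Compatibility at B: δ_0 − R_B·δ_{BB} = 0, so R_B = 11059/576 = 19.2 kN.
Moment equilibrium about A: M_A = Σ(load moments about A) − R_B·L = 518.4 − 19.2×12 = 288 kN·m.

M_A = 288 kN·m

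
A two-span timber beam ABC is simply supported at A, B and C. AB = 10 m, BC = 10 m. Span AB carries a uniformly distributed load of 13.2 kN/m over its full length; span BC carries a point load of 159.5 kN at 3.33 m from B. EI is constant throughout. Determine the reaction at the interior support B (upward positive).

Insert a hinge at B; M_B is the redundant, and each span becomes simply supported.
Rotations at B on the released spans (each span's end-slope, ×1/EI):
  span AB: UDL 13.2: wL³/(24EI) = 550/EI
  span BC: point load 159.5 at a = 3.33: Pab(L + b)/(6LEI) = 984.3/EI
  relative rotation θ_0 = (550 + 984.3)/EI = 1534/EI
A unit hogging moment at B produces rotation L₁/(3EI) + L₂/(3EI) = 6.667/EI.
Compatibility: M_B·(L₁+L₂)/(3EI) = θ_0, giving M_B = 230.1 kN·m (hogging).
Span AB, ΣM about A with M_B applied at B: R_B^{AB}·10 = 660 + 230.1, so R_B^{AB} = 89.01 kN and R_A = 132 − 89.01 = 42.99 kN.
Span BC, ΣM about C: R_B^{BC}·10 = 1064 + 230.1, so R_B^{BC} = 129.4 kN and R_C = 159.5 − 129.4 = 30.1 kN.
R_B = 89.01 + 129.4 = 218.4 kN.

R_B = 218.4 kN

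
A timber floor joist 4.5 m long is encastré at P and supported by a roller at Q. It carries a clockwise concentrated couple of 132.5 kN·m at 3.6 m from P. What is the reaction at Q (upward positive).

R_Q = 42.4 kN

Take the reaction at Q as the redundant and release it; the primary structure is a cantilever fixed at P.
Free-end deflection of the primary structure under the applied loading (downward +):
  clockwise couple 132.5 at a = 3.6: M₀a(2L − a)/(2EI) = 1288/EI
Tip deflection under a unit load at Q: L³/(3EI) = 30.38/EI.
The prop prevents deflection at Q: R_Q = δ_0/δ_{QQ} = 1288/30.38 = 42.4 kN.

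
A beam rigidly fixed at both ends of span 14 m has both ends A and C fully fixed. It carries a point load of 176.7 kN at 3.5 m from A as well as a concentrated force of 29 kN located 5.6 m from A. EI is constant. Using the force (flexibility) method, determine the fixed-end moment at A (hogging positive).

Take the two fixed-end moments M_A, M_C as redundants; the released structure is the simple span AC.
End rotations of the released simple span under the applied load (×1/EI):
  at A: point load 176.7 at a = 3.5: Pab(L + b)/(6LEI) = 1894/EI
  at C: point load 176.7 at a = 3.5: Pab(L + a)/(6LEI) = 1353/EI
  at A: point load 29 at a = 5.6: Pab(L + b)/(6LEI) = 363.8/EI
  at C: point load 29 at a = 5.6: Pab(L + a)/(6LEI) = 318.3/EI
  θ_A0 = 2258/EI,  θ_C0 = 1671/EI
Flexibility coefficients: a unit moment at one end gives L/(3EI) there and L/(6EI) at the far end, so f₁₁ = f₂₂ = 4.667/EI and f₁₂ = f₂₁ = 2.333/EI.
Compatibility — zero rotation at each built-in end:
  4.667 M_A + 2.333 M_C = 2258
  2.333 M_A + 4.667 M_C = 1671
Solving the pair gives M_A = 406.3 kN·m and M_C = 154.9 kN·m (hogging).

M_A = 406.3 kN·m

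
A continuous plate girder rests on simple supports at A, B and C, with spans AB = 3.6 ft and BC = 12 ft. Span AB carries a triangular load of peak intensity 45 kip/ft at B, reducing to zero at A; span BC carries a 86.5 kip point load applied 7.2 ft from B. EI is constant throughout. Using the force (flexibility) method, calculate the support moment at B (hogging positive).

M_B = 143.1 kip·ft

Insert a hinge at B; M_B is the redundant, and each span becomes simply supported.
Discontinuity in slope at B on the released structure — sum the simple-span end rotations:
  span AB: triangular load, peak 45: w₀L³/(45EI) = 46.66/EI
  span BC: point load 86.5 at a = 7.2: Pab(L + b)/(6LEI) = 697.5/EI
  relative rotation θ_0 = (46.66 + 697.5)/EI = 744.2/EI
A unit hogging moment at B produces rotation L₁/(3EI) + L₂/(3EI) = 5.2/EI.
Slope continuity at B: θ_0 = M_B·5.2/EI, so M_B = 744.2/5.2 = 143.1 kip·ft (hogging).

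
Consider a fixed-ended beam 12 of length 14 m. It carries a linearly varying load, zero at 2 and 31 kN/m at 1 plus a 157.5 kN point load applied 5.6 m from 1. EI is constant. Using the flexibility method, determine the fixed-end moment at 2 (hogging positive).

M_2 = 414.2 kN·m

Release both end moments; the primary structure is a simply-supported span 12 with redundants M_1 and M_2.
End rotations of the released simple span under the applied load (×1/EI):
  at 1: triangular load, peak 31: w₀L³/(45EI) = 1890/EI
  at 2: triangular load, peak 31: 7w₀L³/(360EI) = 1654/EI
  at 1: point load 157.5 at a = 5.6: Pab(L + b)/(6LEI) = 1976/EI
  at 2: point load 157.5 at a = 5.6: Pab(L + a)/(6LEI) = 1729/EI
  θ_10 = 3866/EI,  θ_20 = 3383/EI
Flexibility coefficients: a unit moment at one end gives L/(3EI) there and L/(6EI) at the far end, so f₁₁ = f₂₂ = 4.667/EI and f₁₂ = f₂₁ = 2.333/EI.
Compatibility — zero rotation at each built-in end:
  4.667 M_1 + 2.333 M_2 = 3866
  2.333 M_1 + 4.667 M_2 = 3383
Solving the pair gives M_1 = 621.3 kN·m and M_2 = 414.2 kN·m (hogging).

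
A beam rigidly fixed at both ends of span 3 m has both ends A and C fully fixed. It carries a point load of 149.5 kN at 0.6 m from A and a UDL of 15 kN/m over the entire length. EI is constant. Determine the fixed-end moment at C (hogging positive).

M_C = 25.6 kN·m

Take the two fixed-end moments M_A, M_C as redundants; the released structure is the simple span AC.
On the primary (simply-supported) span, the end slopes from the loading are:
  at A: point load 149.5 at a = 0.6: Pab(L + b)/(6LEI) = 64.58/EI
  at C: point load 149.5 at a = 0.6: Pab(L + a)/(6LEI) = 43.06/EI
  at A: UDL 15: wL³/(24EI) = 16.88/EI
  at C: UDL 15: wL³/(24EI) = 16.88/EI
  θ_A0 = 81.46/EI,  θ_C0 = 59.93/EI
Flexibility coefficients: a unit moment at one end gives L/(3EI) there and L/(6EI) at the far end, so f₁₁ = f₂₂ = 1/EI and f₁₂ = f₂₁ = 0.5/EI.
Compatibility — zero rotation at each built-in end:
  1 M_A + 0.5 M_C = 81.46
  0.5 M_A + 1 M_C = 59.93
Solving the pair gives M_A = 68.66 kN·m and M_C = 25.6 kN·m (hogging).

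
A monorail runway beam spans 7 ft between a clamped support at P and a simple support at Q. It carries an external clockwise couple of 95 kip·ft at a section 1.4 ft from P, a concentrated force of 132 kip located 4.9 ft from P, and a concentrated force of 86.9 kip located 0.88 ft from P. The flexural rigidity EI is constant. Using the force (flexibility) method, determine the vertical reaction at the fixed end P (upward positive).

Remove the prop at Q; the released (primary) structure is a cantilever built in at P.
Deflection at Q on the released cantilever, summing each load's contribution:
  clockwise couple 95 at a = 1.4: M₀a(2L − a)/(2EI) = 837.9/EI
  point load 132 at a = 4.9: Pa²(3L − a)/(6EI) = 8504/EI
  point load 86.9 at a = 0.88: Pa²(3L − a)/(6EI) = 225.7/EI
  δ_0 = 9568/EI
Flexibility coefficient — unit upward force at Q: δ_{QQ} = L³/(3EI) = 114.3/EI.
Compatibility at Q: δ_0 − R_Q·δ_{QQ} = 0, so R_Q = 9568/114.3 = 83.68 kip.
Vertical equilibrium: R_P = ΣP − R_Q = 218.9 − 83.68 = 135.2 kip.

R_P = 135.2 kip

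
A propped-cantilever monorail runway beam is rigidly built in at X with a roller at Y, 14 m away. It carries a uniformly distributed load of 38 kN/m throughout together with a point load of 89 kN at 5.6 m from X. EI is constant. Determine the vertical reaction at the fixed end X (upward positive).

R_X = 403 kN

Remove the prop at Y; the released (primary) structure is a cantilever built in at X.
Deflection at Y on the released cantilever, summing each load's contribution:
  UDL 38: wL⁴/(8EI) = 182476/EI
  point load 89 at a = 5.6: Pa²(3L − a)/(6EI) = 16932/EI
  δ_0 = 199408/EI
Tip deflection under a unit load at Y: L³/(3EI) = 914.7/EI.
Compatibility at Y: δ_0 − R_Y·δ_{YY} = 0, so R_Y = 199408/914.7 = 218 kN.
Vertical equilibrium: R_X = ΣP − R_Y = 621 − 218 = 403 kN.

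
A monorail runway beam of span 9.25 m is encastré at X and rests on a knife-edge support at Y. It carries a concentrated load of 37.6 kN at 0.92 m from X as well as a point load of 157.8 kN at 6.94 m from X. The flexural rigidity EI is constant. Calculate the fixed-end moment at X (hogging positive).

Take the reaction at Y as the redundant and release it; the primary structure is a cantilever fixed at X.
Deflection at Y on the released cantilever, summing each load's contribution:
  point load 37.6 at a = 0.92: Pa²(3L − a)/(6EI) = 142.3/EI
  point load 157.8 at a = 6.94: Pa²(3L − a)/(6EI) = 26360/EI
  δ_0 = 26502/EI
Tip deflection under a unit load at Y: L³/(3EI) = 263.8/EI.
The prop prevents deflection at Y: R_Y = δ_0/δ_{YY} = 26502/263.8 = 100.5 kN.
Moment equilibrium about X: M_X = Σ(load moments about X) − R_Y·L = 1130 − 100.5×9.25 = 200.5 kN·m.

M_X = 200.5 kN·m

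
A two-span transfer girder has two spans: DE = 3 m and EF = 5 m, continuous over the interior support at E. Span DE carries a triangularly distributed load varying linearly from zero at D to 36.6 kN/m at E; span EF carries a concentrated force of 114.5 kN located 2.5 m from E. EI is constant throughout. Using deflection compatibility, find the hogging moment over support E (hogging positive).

M_E = 75.32 kN·m

Release continuity at E by inserting a hinge; the redundant is the internal moment M_E. The primary structure is two simply-supported spans DE and EF.
Discontinuity in slope at E on the released structure — sum the simple-span end rotations:
  span DE: triangular load, peak 36.6: w₀L³/(45EI) = 21.96/EI
  span EF: point load 114.5 at a = 2.5: Pab(L + b)/(6LEI) = 178.9/EI
  relative rotation θ_0 = (21.96 + 178.9)/EI = 200.9/EI
A unit hogging moment at E produces rotation L₁/(3EI) + L₂/(3EI) = 2.667/EI.
Compatibility: M_E·(L₁+L₂)/(3EI) = θ_0, giving M_E = 75.32 kN·m (hogging).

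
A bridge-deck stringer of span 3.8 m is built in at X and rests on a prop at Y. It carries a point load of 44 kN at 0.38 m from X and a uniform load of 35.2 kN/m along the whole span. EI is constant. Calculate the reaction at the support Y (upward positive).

Release the roller at Y. Primary structure: cantilever fixed at X.
Deflection at Y on the released cantilever, summing each load's contribution:
  point load 44 at a = 0.38: Pa²(3L − a)/(6EI) = 11.67/EI
  UDL 35.2: wL⁴/(8EI) = 917.5/EI
  δ_0 = 929.1/EI
Flexibility coefficient — unit upward force at Y: δ_{YY} = L³/(3EI) = 18.29/EI.
The prop prevents deflection at Y: R_Y = δ_0/δ_{YY} = 929.1/18.29 = 50.8 kN.

R_Y = 50.8 kN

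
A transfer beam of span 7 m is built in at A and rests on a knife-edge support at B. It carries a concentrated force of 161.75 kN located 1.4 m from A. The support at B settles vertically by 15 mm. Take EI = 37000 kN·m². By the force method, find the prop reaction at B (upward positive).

Remove the prop at B; the released (primary) structure is a cantilever built in at A.
Downward deflection at the released point B due to the loads:
  point load 161.75 at a = 1.4: Pa²(3L − a)/(6EI) = 1036/EI
Tip deflection under a unit load at B: L³/(3EI) = 114.3/EI.
With EI = 37000 kN·m²: δ_0 = 0.02799 m and δ_{BB} = 0.00309 m/kN.
Compatibility — the beam at B must follow the support down by 0.015 m: δ_0 − R_B·δ_{BB} = 0.015, so R_B = (0.02799 − 0.015)/0.00309 = 4.204 kN.

R_B = 4.204 kN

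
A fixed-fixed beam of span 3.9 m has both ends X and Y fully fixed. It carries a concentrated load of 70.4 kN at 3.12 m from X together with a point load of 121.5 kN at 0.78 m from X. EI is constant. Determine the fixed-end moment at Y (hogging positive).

Take the two fixed-end moments M_X, M_Y as redundants; the released structure is the simple span XY.
Simple-span end rotations at X and Y under the given loads:
  at X: point load 70.4 at a = 3.12: Pab(L + b)/(6LEI) = 34.27/EI
  at Y: point load 70.4 at a = 3.12: Pab(L + a)/(6LEI) = 51.4/EI
  at X: point load 121.5 at a = 0.78: Pab(L + b)/(6LEI) = 88.7/EI
  at Y: point load 121.5 at a = 0.78: Pab(L + a)/(6LEI) = 59.14/EI
  θ_X0 = 123/EI,  θ_Y0 = 110.5/EI
Flexibility coefficients: a unit moment at one end gives L/(3EI) there and L/(6EI) at the far end, so f₁₁ = f₂₂ = 1.3/EI and f₁₂ = f₂₁ = 0.65/EI.
Compatibility — zero rotation at each built-in end:
  1.3 M_X + 0.65 M_Y = 123
  0.65 M_X + 1.3 M_Y = 110.5
Solving the pair gives M_X = 69.44 kN·m and M_Y = 50.31 kN·m (hogging).

M_Y = 50.31 kN·m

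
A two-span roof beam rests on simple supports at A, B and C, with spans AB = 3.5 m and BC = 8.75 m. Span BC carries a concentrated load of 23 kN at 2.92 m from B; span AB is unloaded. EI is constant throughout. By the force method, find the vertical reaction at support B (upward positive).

Take M_B as the redundant. Released structure: two simple spans AB and BC with a hinge at B.
Rotations at B on the released spans (each span's end-slope, ×1/EI):
  span BC: point load 23 at a = 2.92: Pab(L + b)/(6LEI) = 108.7/EI
  relative rotation θ_0 = (0 + 108.7)/EI = 108.7/EI
A unit hogging moment at B produces rotation L₁/(3EI) + L₂/(3EI) = 4.083/EI.
Compatibility: M_B·(L₁+L₂)/(3EI) = θ_0, giving M_B = 26.63 kN·m (hogging).
Span AB, ΣM about A with M_B applied at B: R_B^{AB}·3.5 = 0 + 26.63, so R_B^{AB} = 7.608 kN and R_A = 0 − 7.608 = -7.608 kN.
Span BC, ΣM about C: R_B^{BC}·8.75 = 134.1 + 26.63, so R_B^{BC} = 18.37 kN and R_C = 23 − 18.37 = 4.632 kN.
R_B = 7.608 + 18.37 = 25.98 kN.

R_B = 25.98 kN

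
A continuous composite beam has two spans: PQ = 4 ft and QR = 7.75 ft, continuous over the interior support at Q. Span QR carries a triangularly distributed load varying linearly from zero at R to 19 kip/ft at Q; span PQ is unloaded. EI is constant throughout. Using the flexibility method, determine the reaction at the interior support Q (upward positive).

Take M_Q as the redundant. Released structure: two simple spans PQ and QR with a hinge at Q.
End slopes at the hinge Q, treating each span as simply supported:
  span QR: triangular load, peak 19: w₀L³/(45EI) = 196.5/EI
  relative rotation θ_0 = (0 + 196.5)/EI = 196.5/EI
A unit hogging moment at Q produces rotation L₁/(3EI) + L₂/(3EI) = 3.917/EI.
Compatibility: M_Q·(L₁+L₂)/(3EI) = θ_0, giving M_Q = 50.18 kip·ft (hogging).
Span PQ, ΣM about P with M_Q applied at Q: R_Q^{PQ}·4 = 0 + 50.18, so R_Q^{PQ} = 12.54 kip and R_P = 0 − 12.54 = -12.54 kip.
Span QR, ΣM about R: R_Q^{QR}·7.75 = 380.4 + 50.18, so R_Q^{QR} = 55.56 kip and R_R = 73.62 − 55.56 = 18.07 kip.
R_Q = 12.54 + 55.56 = 68.1 kip.

R_Q = 68.1 kip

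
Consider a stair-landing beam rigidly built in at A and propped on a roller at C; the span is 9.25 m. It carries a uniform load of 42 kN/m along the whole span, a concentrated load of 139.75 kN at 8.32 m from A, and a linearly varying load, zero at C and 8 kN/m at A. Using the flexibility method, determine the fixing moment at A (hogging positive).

Take the reaction at C as the redundant and release it; the primary structure is a cantilever fixed at A.
Deflection at C on the released cantilever, summing each load's contribution:
  UDL 42: wL⁴/(8EI) = 38435/EI
  point load 139.75 at a = 8.32: Pa²(3L − a)/(6EI) = 31327/EI
  triangular load, peak 8 at the fixed end: w₀L⁴/(30EI) = 1952/EI
  δ_0 = 71714/EI
Flexibility coefficient — unit upward force at C: δ_{CC} = L³/(3EI) = 263.8/EI.
Compatibility at C: δ_0 − R_C·δ_{CC} = 0, so R_C = 71714/263.8 = 271.8 kN.
Moment equilibrium about A: M_A = Σ(load moments about A) − R_C·L = 3074 − 271.8×9.25 = 559.2 kN·m.

M_A = 559.2 kN·m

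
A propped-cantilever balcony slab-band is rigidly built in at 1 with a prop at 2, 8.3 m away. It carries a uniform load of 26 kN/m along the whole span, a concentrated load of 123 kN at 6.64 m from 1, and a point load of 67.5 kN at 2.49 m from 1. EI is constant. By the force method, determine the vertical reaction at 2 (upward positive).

Release the roller at 2. Primary structure: cantilever fixed at 1.
Downward deflection at the released point 2 due to the loads:
  UDL 26: wL⁴/(8EI) = 15424/EI
  point load 123 at a = 6.64: Pa²(3L − a)/(6EI) = 16504/EI
  point load 67.5 at a = 2.49: Pa²(3L − a)/(6EI) = 1563/EI
  δ_0 = 33491/EI
Flexibility coefficient — unit upward force at 2: δ_{22} = L³/(3EI) = 190.6/EI.
Compatibility at 2: δ_0 − R_2·δ_{22} = 0, so R_2 = 33491/190.6 = 175.7 kN.

R_2 = 175.7 kN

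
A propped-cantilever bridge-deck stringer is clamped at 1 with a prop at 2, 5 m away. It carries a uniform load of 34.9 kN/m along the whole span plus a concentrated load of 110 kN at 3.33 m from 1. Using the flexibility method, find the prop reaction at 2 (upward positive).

R_2 = 122.4 kN

Remove the prop at 2; the released (primary) structure is a cantilever built in at 1.
Primary-structure tip deflection at 2 by superposition:
  UDL 34.9: wL⁴/(8EI) = 2727/EI
  point load 110 at a = 3.33: Pa²(3L − a)/(6EI) = 2372/EI
  δ_0 = 5099/EI
Tip deflection under a unit load at 2: L³/(3EI) = 41.67/EI.
The prop prevents deflection at 2: R_2 = δ_0/δ_{22} = 5099/41.67 = 122.4 kN.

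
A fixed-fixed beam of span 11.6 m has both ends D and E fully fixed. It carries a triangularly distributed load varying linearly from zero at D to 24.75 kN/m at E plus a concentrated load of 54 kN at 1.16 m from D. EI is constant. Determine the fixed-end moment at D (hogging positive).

Take the two fixed-end moments M_D, M_E as redundants; the released structure is the simple span DE.
Simple-span end rotations at D and E under the given loads:
  at D: triangular load, peak 24.75: 7w₀L³/(360EI) = 751.2/EI
  at E: triangular load, peak 24.75: w₀L³/(45EI) = 858.5/EI
  at D: point load 54 at a = 1.16: Pab(L + b)/(6LEI) = 207.1/EI
  at E: point load 54 at a = 1.16: Pab(L + a)/(6LEI) = 119.9/EI
  θ_D0 = 958.3/EI,  θ_E0 = 978.4/EI
Flexibility coefficients: a unit moment at one end gives L/(3EI) there and L/(6EI) at the far end, so f₁₁ = f₂₂ = 3.867/EI and f₁₂ = f₂₁ = 1.933/EI.
Compatibility — zero rotation at each built-in end:
  3.867 M_D + 1.933 M_E = 958.3
  1.933 M_D + 3.867 M_E = 978.4
Solving the pair gives M_D = 161.8 kN·m and M_E = 172.2 kN·m (hogging).

M_D = 161.8 kN·m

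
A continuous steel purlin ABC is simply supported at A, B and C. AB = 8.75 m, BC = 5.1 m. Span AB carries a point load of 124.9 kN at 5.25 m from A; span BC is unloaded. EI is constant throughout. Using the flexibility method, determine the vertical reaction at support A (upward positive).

R_A = 34.81 kN

Insert a hinge at B; M_B is the redundant, and each span becomes simply supported.
Discontinuity in slope at B on the released structure — sum the simple-span end rotations:
  span AB: point load 124.9 at a = 5.25: Pab(L + a)/(6LEI) = 612/EI
  relative rotation θ_0 = (612 + 0)/EI = 612/EI
A unit hogging moment at B produces rotation L₁/(3EI) + L₂/(3EI) = 4.617/EI.
Slope continuity at B: θ_0 = M_B·4.617/EI, so M_B = 612/4.617 = 132.6 kN·m (hogging).
Span AB, ΣM about A with M_B applied at B: R_B^{AB}·8.75 = 655.7 + 132.6, so R_B^{AB} = 90.09 kN and R_A = 124.9 − 90.09 = 34.81 kN.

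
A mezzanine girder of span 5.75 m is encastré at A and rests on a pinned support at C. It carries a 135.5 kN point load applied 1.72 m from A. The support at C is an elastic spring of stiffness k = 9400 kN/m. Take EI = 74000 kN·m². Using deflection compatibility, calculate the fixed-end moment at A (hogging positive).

M_A = 149.3 kN·m

Release the roller at C. Primary structure: cantilever fixed at A.
Deflection at C on the released cantilever, summing each load's contribution:
  point load 135.5 at a = 1.72: Pa²(3L − a)/(6EI) = 1038/EI
Tip deflection under a unit load at C: L³/(3EI) = 63.37/EI.
With EI = 74000 kN·m²: δ_0 = 0.014021 m and δ_{CC} = 0.000856 m/kN.
Compatibility — the spring shortens by R_C/k under the reaction it provides: δ_0 − R_C·δ_{CC} = R_C/k. With 1/k = 0.000106 m/kN, R_C = δ_0 / (δ_{CC} + 1/k) = 0.014021 / (0.000856 + 0.000106) = 14.56 kN.
Moment equilibrium about A: M_A = Σ(load moments about A) − R_C·L = 233.1 − 14.56×5.75 = 149.3 kN·m.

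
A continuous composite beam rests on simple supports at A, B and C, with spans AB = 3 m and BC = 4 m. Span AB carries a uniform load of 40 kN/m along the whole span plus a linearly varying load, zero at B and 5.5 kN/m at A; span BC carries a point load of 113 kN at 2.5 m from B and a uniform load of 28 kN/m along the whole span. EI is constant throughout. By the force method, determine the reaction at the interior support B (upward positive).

Take M_B as the redundant. Released structure: two simple spans AB and BC with a hinge at B.
Rotations at B on the released spans (each span's end-slope, ×1/EI):
  span AB: UDL 40: wL³/(24EI) = 45/EI
  span AB: triangular load, peak 5.5: 7w₀L³/(360EI) = 2.888/EI
  span BC: point load 113 at a = 2.5: Pab(L + b)/(6LEI) = 97.11/EI
  span BC: UDL 28: wL³/(24EI) = 74.67/EI
  relative rotation θ_0 = (47.89 + 171.8)/EI = 219.7/EI
A unit hogging moment at B produces rotation L₁/(3EI) + L₂/(3EI) = 2.333/EI.
Compatibility: M_B·(L₁+L₂)/(3EI) = θ_0, giving M_B = 94.14 kN·m (hogging).
Span AB, ΣM about A with M_B applied at B: R_B^{AB}·3 = 188.2 + 94.14, so R_B^{AB} = 94.13 kN and R_A = 128.2 − 94.13 = 34.12 kN.
Span BC, ΣM about C: R_B^{BC}·4 = 393.5 + 94.14, so R_B^{BC} = 121.9 kN and R_C = 225 − 121.9 = 103.1 kN.
R_B = 94.13 + 121.9 = 216 kN.

R_B = 216 kN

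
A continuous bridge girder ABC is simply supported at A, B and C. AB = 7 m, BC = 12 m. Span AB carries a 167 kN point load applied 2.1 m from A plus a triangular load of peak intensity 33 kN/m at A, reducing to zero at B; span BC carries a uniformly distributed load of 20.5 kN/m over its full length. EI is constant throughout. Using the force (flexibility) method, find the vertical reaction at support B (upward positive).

Take M_B as the redundant. Released structure: two simple spans AB and BC with a hinge at B.
End slopes at the hinge B, treating each span as simply supported:
  span AB: point load 167 at a = 2.1: Pab(L + a)/(6LEI) = 372.3/EI
  span AB: triangular load, peak 33: 7w₀L³/(360EI) = 220.1/EI
  span BC: UDL 20.5: wL³/(24EI) = 1476/EI
  relative rotation θ_0 = (592.4 + 1476)/EI = 2068/EI
A unit hogging moment at B produces rotation L₁/(3EI) + L₂/(3EI) = 6.333/EI.
Compatibility: M_B·(L₁+L₂)/(3EI) = θ_0, giving M_B = 326.6 kN·m (hogging).
Span AB, ΣM about A with M_B applied at B: R_B^{AB}·7 = 620.2 + 326.6, so R_B^{AB} = 135.3 kN and R_A = 282.5 − 135.3 = 147.2 kN.
Span BC, ΣM about C: R_B^{BC}·12 = 1476 + 326.6, so R_B^{BC} = 150.2 kN and R_C = 246 − 150.2 = 95.78 kN.
R_B = 135.3 + 150.2 = 285.5 kN.

R_B = 285.5 kN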